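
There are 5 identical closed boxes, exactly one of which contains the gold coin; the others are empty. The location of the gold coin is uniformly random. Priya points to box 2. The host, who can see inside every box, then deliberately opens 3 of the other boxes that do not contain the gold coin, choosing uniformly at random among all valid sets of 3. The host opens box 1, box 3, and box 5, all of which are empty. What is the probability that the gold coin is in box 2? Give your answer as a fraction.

Apply Bayes' rule, conditioning on where the gold coin actually is.
If it is in any of boxes 1, 3, and 5 (prior 1/5 each): that box was opened and seen not to hold the prize — ruled out; weight (1/5)·0 = 0 each.
If it is in box 2 (prior 1/5): the host has 4 equally likely choices, so probability 1/4; weight (1/5)·(1/4) = 1/20.
If it is in box 4 (prior 1/5): the host has no choice, probability 1; weight (1/5)·1 = 1/5.
The weights sum to 1/4.
So P(the gold coin in box 2 | the host opened box 1, box 3, and box 5) = (1/20) / (1/4) = 1/5.

1/5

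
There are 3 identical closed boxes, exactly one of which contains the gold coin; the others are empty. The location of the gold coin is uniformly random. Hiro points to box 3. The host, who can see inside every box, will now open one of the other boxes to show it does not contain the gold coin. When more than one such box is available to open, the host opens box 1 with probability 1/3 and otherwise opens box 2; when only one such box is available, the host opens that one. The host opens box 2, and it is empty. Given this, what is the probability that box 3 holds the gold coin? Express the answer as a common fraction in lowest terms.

2/5

Condition on the true location of the gold coin.
If it is in box 1 (prior 1/3): only box 2 is available, probability 1; weight (1/3)·1 = 1/3.
If it is in box 2 (prior 1/3): the host opened box 2, so this case is ruled out; weight (1/3)·0 = 0.
If it is in box 3 (prior 1/3): box 1 is available but not opened, probability 2/3; weight (1/3)·(2/3) = 2/9.
The weights sum to 5/9.
So P(the gold coin in box 3 | the host opened box 2) = (2/9) / (5/9) = 2/5.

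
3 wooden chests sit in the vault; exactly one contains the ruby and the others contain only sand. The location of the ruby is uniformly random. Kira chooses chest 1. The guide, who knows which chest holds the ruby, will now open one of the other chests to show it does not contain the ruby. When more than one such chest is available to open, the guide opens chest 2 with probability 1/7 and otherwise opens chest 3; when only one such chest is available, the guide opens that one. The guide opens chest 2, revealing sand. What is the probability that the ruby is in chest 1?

1/8

Condition on the true location of the ruby.
If it is in chest 1 (prior 1/3): chest 2 is available, opened with probability 1/7; weight (1/3)·(1/7) = 1/21.
If it is in chest 2 (prior 1/3): the guide opened chest 2, so this case is ruled out; weight (1/3)·0 = 0.
If it is in chest 3 (prior 1/3): only chest 2 is available, probability 1; weight (1/3)·1 = 1/3.
The weights sum to 8/21.
So P(the ruby in chest 1 | the guide opened chest 2) = (1/21) / (8/21) = 1/8.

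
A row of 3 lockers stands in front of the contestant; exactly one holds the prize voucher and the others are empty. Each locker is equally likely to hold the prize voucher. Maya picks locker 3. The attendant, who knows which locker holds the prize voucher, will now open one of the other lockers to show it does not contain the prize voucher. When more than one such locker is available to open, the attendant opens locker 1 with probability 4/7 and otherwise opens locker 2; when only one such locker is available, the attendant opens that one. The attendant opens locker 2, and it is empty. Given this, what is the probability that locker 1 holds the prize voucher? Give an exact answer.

7/10

Consider each possible location of the prize voucher in turn.
If it is in locker 1 (prior 1/3): only locker 2 is available, probability 1; weight (1/3)·1 = 1/3.
If it is in locker 2 (prior 1/3): the attendant opened locker 2, so this case is ruled out; weight (1/3)·0 = 0.
If it is in locker 3 (prior 1/3): locker 1 is available but not opened, probability 3/7; weight (1/3)·(3/7) = 1/7.
The weights sum to 10/21.
So P(the prize voucher in locker 1 | the attendant opened locker 2) = (1/3) / (10/21) = 7/10.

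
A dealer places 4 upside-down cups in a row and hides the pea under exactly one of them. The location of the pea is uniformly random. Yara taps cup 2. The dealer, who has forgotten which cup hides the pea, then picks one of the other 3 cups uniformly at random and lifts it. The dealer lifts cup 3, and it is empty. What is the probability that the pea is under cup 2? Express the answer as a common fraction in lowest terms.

Because the dealer chose which cup to lift without knowing where the pea is, the choice is independent of the prize location. Learning that cup 3 does not hold the pea simply rules out that one location and leaves the remaining 3 cups still equally likely by symmetry.
So P(the pea under cup 2) = 1/3.

1/3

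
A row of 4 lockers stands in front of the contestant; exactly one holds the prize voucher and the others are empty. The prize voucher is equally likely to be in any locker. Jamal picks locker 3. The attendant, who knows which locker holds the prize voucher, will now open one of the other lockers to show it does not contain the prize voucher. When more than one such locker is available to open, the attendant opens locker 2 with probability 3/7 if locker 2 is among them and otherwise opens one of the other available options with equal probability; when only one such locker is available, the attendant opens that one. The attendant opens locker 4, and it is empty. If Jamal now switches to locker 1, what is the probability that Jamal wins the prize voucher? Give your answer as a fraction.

8/19

Consider each possible location of the prize voucher in turn.
If it is in locker 1 (prior 1/4): locker 2 is available but not opened, probability 4/7; weight (1/4)·(4/7) = 1/7.
If it is in locker 2 (prior 1/4): locker 2 holds the prize so is unavailable; the attendant chooses uniformly among the 2 others, probability 1/2; weight (1/4)·(1/2) = 1/8.
If it is in locker 3 (prior 1/4): locker 2 is available but not opened; locker 4 gets probability (1 − 3/7)/2 = 2/7; weight (1/4)·(2/7) = 1/14.
If it is in locker 4 (prior 1/4): the attendant opened locker 4, so this case is ruled out; weight (1/4)·0 = 0.
The weights sum to 19/56.
So P(the prize voucher in locker 1 | the attendant opened locker 4) = (1/7) / (19/56) = 8/19.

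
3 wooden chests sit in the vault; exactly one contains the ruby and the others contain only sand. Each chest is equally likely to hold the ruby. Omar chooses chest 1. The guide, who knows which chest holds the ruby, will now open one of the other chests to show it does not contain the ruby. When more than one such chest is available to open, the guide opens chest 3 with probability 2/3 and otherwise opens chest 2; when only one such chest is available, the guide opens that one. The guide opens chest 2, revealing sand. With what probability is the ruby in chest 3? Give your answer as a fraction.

3/4

Apply Bayes' rule, conditioning on where the ruby actually is.
If it is in chest 1 (prior 1/3): chest 3 is available but not opened, probability 1/3; weight (1/3)·(1/3) = 1/9.
If it is in chest 2 (prior 1/3): the guide opened chest 2, so this case is ruled out; weight (1/3)·0 = 0.
If it is in chest 3 (prior 1/3): only chest 2 is available, probability 1; weight (1/3)·1 = 1/3.
The weights sum to 4/9.
So P(the ruby in chest 3 | the guide opened chest 2) = (1/3) / (4/9) = 3/4.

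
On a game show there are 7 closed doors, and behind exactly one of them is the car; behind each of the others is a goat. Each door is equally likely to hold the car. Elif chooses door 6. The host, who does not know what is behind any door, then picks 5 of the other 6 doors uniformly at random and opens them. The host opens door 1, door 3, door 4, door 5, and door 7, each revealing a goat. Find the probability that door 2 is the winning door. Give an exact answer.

Condition on the true location of the car.
If it is behind any of doors 1, 3, 4, 5, and 7 (prior 1/7 each): that door was opened and seen not to hold the prize — ruled out; weight (1/7)·0 = 0 each.
If it is behind either of doors 2 and 6 (prior 1/7 each): the host picks exactly this set with probability 1/6 regardless, and none is the prize; weight (1/7)·(1/6) = 1/42 each.
The weights sum to 1/21.
So P(the car behind door 2 | the host opened door 1, door 3, door 4, door 5, and door 7) = (1/42) / (1/21) = 1/2.

1/2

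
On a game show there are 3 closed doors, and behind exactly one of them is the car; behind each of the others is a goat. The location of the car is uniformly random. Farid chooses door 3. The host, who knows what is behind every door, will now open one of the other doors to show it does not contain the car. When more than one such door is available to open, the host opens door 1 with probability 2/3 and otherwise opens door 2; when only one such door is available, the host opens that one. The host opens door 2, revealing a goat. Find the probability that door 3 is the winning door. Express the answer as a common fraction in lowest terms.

1/4

Consider each possible location of the car in turn.
If it is behind door 1 (prior 1/3): only door 2 is available, probability 1; weight (1/3)·1 = 1/3.
If it is behind door 2 (prior 1/3): the host opened door 2, so this case is ruled out; weight (1/3)·0 = 0.
If it is behind door 3 (prior 1/3): door 1 is available but not opened, probability 1/3; weight (1/3)·(1/3) = 1/9.
The weights sum to 4/9.
So P(the car behind door 3 | the host opened door 2) = (1/9) / (4/9) = 1/4.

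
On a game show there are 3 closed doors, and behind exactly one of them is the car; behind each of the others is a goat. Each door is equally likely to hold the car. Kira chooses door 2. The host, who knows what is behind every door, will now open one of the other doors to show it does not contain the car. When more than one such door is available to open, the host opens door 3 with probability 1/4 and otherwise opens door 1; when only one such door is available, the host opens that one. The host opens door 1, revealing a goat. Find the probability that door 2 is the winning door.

3/7

Condition on the true location of the car.
If it is behind door 1 (prior 1/3): the host opened door 1, so this case is ruled out; weight (1/3)·0 = 0.
If it is behind door 2 (prior 1/3): door 3 is available but not opened, probability 3/4; weight (1/3)·(3/4) = 1/4.
If it is behind door 3 (prior 1/3): only door 1 is available, probability 1; weight (1/3)·1 = 1/3.
The weights sum to 7/12.
So P(the car behind door 2 | the host opened door 1) = (1/4) / (7/12) = 3/7.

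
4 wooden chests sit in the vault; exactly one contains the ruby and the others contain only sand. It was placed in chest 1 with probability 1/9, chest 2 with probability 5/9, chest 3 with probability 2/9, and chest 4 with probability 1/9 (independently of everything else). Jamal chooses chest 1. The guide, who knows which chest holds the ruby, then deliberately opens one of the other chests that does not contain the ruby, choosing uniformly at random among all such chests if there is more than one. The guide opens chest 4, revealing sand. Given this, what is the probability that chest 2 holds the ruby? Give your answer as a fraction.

Apply Bayes' rule, conditioning on where the ruby actually is.
If it is in chest 1 (prior 1/9): the guide has 3 equally likely choices, so probability 1/3; weight (1/9)·(1/3) = 1/27.
If it is in chest 2 (prior 5/9): the guide has 2 equally likely choices, so probability 1/2; weight (5/9)·(1/2) = 5/18.
If it is in chest 3 (prior 2/9): the guide has 2 equally likely choices, so probability 1/2; weight (2/9)·(1/2) = 1/9.
If it is in chest 4 (prior 1/9): the guide opened chest 4, so this case is ruled out; weight (1/9)·0 = 0.
The weights sum to 23/54.
So P(the ruby in chest 2 | the guide opened chest 4) = (5/18) / (23/54) = 15/23.

15/23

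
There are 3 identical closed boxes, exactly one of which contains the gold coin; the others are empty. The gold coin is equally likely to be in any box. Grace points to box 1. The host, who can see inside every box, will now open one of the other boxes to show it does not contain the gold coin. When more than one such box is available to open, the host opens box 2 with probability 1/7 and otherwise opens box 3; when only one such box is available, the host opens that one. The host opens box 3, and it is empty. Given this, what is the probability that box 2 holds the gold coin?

Consider each possible location of the gold coin in turn.
If it is in box 1 (prior 1/3): box 2 is available but not opened, probability 6/7; weight (1/3)·(6/7) = 2/7.
If it is in box 2 (prior 1/3): only box 3 is available, probability 1; weight (1/3)·1 = 1/3.
If it is in box 3 (prior 1/3): the host opened box 3, so this case is ruled out; weight (1/3)·0 = 0.
The weights sum to 13/21.
So P(the gold coin in box 2 | the host opened box 3) = (1/3) / (13/21) = 7/13.

7/13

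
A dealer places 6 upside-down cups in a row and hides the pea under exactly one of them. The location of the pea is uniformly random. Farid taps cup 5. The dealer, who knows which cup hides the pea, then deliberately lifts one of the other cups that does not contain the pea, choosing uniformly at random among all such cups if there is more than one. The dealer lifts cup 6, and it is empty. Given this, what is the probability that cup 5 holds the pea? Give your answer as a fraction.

1/6

Condition on the true location of the pea.
If it is under any of cups 1, 2, 3, and 4 (prior 1/6 each): the dealer has 4 equally likely choices, so probability 1/4; weight (1/6)·(1/4) = 1/24 each.
If it is under cup 5 (prior 1/6): the dealer has 5 equally likely choices, so probability 1/5; weight (1/6)·(1/5) = 1/30.
If it is under cup 6 (prior 1/6): the dealer opened cup 6, so this case is ruled out; weight (1/6)·0 = 0.
The weights sum to 1/5.
So P(the pea under cup 5 | the dealer opened cup 6) = (1/30) / (1/5) = 1/6.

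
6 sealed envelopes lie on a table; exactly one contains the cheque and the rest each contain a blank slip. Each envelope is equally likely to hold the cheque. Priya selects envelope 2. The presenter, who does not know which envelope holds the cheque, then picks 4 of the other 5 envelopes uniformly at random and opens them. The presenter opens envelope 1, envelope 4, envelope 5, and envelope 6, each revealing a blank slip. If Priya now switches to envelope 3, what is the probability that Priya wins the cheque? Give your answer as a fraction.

Condition on the true location of the cheque.
If it is in any of envelopes 1, 4, 5, and 6 (prior 1/6 each): that envelope was opened and seen not to hold the prize — ruled out; weight (1/6)·0 = 0 each.
If it is in either of envelopes 2 and 3 (prior 1/6 each): the presenter picks exactly this set with probability 1/5 regardless, and none is the prize; weight (1/6)·(1/5) = 1/30 each.
The weights sum to 1/15.
So P(the cheque in envelope 3 | the presenter opened envelope 1, envelope 4, envelope 5, and envelope 6) = (1/30) / (1/15) = 1/2.

1/2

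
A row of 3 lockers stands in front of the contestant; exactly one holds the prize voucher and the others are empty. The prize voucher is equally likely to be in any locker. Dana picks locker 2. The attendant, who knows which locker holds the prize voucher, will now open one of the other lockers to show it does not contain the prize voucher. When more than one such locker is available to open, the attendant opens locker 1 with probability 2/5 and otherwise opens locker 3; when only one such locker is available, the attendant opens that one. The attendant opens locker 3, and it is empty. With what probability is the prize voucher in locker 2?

Apply Bayes' rule, conditioning on where the prize voucher actually is.
If it is in locker 1 (prior 1/3): only locker 3 is available, probability 1; weight (1/3)·1 = 1/3.
If it is in locker 2 (prior 1/3): locker 1 is available but not opened, probability 3/5; weight (1/3)·(3/5) = 1/5.
If it is in locker 3 (prior 1/3): the attendant opened locker 3, so this case is ruled out; weight (1/3)·0 = 0.
The weights sum to 8/15.
So P(the prize voucher in locker 2 | the attendant opened locker 3) = (1/5) / (8/15) = 3/8.

3/8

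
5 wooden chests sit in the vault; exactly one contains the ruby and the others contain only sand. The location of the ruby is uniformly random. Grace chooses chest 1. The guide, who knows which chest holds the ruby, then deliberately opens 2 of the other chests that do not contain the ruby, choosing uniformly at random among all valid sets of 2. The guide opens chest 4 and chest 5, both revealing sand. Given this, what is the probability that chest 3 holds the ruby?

Consider each possible location of the ruby in turn.
If it is in chest 1 (prior 1/5): the guide has 6 equally likely choices, so probability 1/6; weight (1/5)·(1/6) = 1/30.
If it is in either of chests 2 and 3 (prior 1/5 each): the guide has 3 equally likely choices, so probability 1/3; weight (1/5)·(1/3) = 1/15 each.
If it is in either of chests 4 and 5 (prior 1/5 each): that chest was opened and seen not to hold the prize — ruled out; weight (1/5)·0 = 0 each.
The weights sum to 1/6.
So P(the ruby in chest 3 | the guide opened chest 4 and chest 5) = (1/15) / (1/6) = 2/5.

2/5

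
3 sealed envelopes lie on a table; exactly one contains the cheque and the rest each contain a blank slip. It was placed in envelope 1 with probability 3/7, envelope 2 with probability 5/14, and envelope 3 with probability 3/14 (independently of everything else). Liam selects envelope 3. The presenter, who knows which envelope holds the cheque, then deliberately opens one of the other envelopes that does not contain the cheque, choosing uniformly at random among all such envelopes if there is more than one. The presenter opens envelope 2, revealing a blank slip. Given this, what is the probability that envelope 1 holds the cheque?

Apply Bayes' rule, conditioning on where the cheque actually is.
If it is in envelope 1 (prior 3/7): the presenter has no choice, probability 1; weight (3/7)·1 = 3/7.
If it is in envelope 2 (prior 5/14): the presenter opened envelope 2, so this case is ruled out; weight (5/14)·0 = 0.
If it is in envelope 3 (prior 3/14): the presenter has 2 equally likely choices, so probability 1/2; weight (3/14)·(1/2) = 3/28.
The weights sum to 15/28.
So P(the cheque in envelope 1 | the presenter opened envelope 2) = (3/7) / (15/28) = 4/5.

4/5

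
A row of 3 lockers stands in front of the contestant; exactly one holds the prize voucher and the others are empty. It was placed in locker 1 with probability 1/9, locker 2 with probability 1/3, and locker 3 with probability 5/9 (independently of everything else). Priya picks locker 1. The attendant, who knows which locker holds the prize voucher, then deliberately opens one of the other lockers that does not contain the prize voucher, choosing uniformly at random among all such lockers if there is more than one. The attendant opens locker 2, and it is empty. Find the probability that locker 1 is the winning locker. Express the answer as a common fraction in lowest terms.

1/11

Consider each possible location of the prize voucher in turn.
If it is in locker 1 (prior 1/9): the attendant has 2 equally likely choices, so probability 1/2; weight (1/9)·(1/2) = 1/18.
If it is in locker 2 (prior 1/3): the attendant opened locker 2, so this case is ruled out; weight (1/3)·0 = 0.
If it is in locker 3 (prior 5/9): the attendant has no choice, probability 1; weight (5/9)·1 = 5/9.
The weights sum to 11/18.
So P(the prize voucher in locker 1 | the attendant opened locker 2) = (1/18) / (11/18) = 1/11.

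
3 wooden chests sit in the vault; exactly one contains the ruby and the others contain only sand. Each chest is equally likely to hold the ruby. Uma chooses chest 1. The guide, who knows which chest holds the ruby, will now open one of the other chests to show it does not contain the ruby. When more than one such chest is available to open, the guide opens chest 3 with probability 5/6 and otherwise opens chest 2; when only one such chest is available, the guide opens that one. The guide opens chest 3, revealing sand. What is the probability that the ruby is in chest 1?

5/11

Apply Bayes' rule, conditioning on where the ruby actually is.
If it is in chest 1 (prior 1/3): chest 3 is available, opened with probability 5/6; weight (1/3)·(5/6) = 5/18.
If it is in chest 2 (prior 1/3): only chest 3 is available, probability 1; weight (1/3)·1 = 1/3.
If it is in chest 3 (prior 1/3): the guide opened chest 3, so this case is ruled out; weight (1/3)·0 = 0.
The weights sum to 11/18.
So P(the ruby in chest 1 | the guide opened chest 3) = (5/18) / (11/18) = 5/11.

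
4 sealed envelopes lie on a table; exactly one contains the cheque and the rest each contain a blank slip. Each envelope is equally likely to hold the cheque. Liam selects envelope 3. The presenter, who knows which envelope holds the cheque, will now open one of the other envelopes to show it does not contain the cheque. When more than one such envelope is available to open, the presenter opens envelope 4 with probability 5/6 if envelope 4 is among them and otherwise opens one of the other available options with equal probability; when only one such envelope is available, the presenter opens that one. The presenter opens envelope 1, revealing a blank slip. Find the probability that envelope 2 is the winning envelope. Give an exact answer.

Apply Bayes' rule, conditioning on where the cheque actually is.
If it is in envelope 1 (prior 1/4): the presenter opened envelope 1, so this case is ruled out; weight (1/4)·0 = 0.
If it is in envelope 2 (prior 1/4): envelope 4 is available but not opened, probability 1/6; weight (1/4)·(1/6) = 1/24.
If it is in envelope 3 (prior 1/4): envelope 4 is available but not opened; envelope 1 gets probability (1 − 5/6)/2 = 1/12; weight (1/4)·(1/12) = 1/48.
If it is in envelope 4 (prior 1/4): envelope 4 holds the prize so is unavailable; the presenter chooses uniformly among the 2 others, probability 1/2; weight (1/4)·(1/2) = 1/8.
The weights sum to 3/16.
So P(the cheque in envelope 2 | the presenter opened envelope 1) = (1/24) / (3/16) = 2/9.

2/9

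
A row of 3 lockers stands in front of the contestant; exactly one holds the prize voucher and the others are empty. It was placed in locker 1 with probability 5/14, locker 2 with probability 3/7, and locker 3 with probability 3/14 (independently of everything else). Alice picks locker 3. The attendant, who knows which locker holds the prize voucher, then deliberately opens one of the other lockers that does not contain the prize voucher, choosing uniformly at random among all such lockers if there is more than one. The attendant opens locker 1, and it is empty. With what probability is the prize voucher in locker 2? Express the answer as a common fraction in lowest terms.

4/5

Consider each possible location of the prize voucher in turn.
If it is in locker 1 (prior 5/14): the attendant opened locker 1, so this case is ruled out; weight (5/14)·0 = 0.
If it is in locker 2 (prior 3/7): the attendant has no choice, probability 1; weight (3/7)·1 = 3/7.
If it is in locker 3 (prior 3/14): the attendant has 2 equally likely choices, so probability 1/2; weight (3/14)·(1/2) = 3/28.
The weights sum to 15/28.
So P(the prize voucher in locker 2 | the attendant opened locker 1) = (3/7) / (15/28) = 4/5.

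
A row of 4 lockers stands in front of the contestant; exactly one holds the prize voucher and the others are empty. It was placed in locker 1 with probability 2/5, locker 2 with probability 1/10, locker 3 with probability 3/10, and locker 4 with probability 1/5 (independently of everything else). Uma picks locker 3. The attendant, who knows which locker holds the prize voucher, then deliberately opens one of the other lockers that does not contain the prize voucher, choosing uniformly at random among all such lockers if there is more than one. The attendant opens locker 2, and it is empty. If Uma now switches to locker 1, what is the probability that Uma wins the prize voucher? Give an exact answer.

Consider each possible location of the prize voucher in turn.
If it is in locker 1 (prior 2/5): the attendant has 2 equally likely choices, so probability 1/2; weight (2/5)·(1/2) = 1/5.
If it is in locker 2 (prior 1/10): the attendant opened locker 2, so this case is ruled out; weight (1/10)·0 = 0.
If it is in locker 3 (prior 3/10): the attendant has 3 equally likely choices, so probability 1/3; weight (3/10)·(1/3) = 1/10.
If it is in locker 4 (prior 1/5): the attendant has 2 equally likely choices, so probability 1/2; weight (1/5)·(1/2) = 1/10.
The weights sum to 2/5.
So P(the prize voucher in locker 1 | the attendant opened locker 2) = (1/5) / (2/5) = 1/2.

1/2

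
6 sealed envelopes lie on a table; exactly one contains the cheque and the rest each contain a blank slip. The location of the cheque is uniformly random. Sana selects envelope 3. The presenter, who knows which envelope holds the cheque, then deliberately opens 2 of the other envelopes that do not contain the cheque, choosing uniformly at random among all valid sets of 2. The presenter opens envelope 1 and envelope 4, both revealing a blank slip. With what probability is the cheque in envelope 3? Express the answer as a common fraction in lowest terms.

Consider each possible location of the cheque in turn.
If it is in either of envelopes 1 and 4 (prior 1/6 each): that envelope was opened and seen not to hold the prize — ruled out; weight (1/6)·0 = 0 each.
If it is in any of envelopes 2, 5, and 6 (prior 1/6 each): the presenter has 6 equally likely choices, so probability 1/6; weight (1/6)·(1/6) = 1/36 each.
If it is in envelope 3 (prior 1/6): the presenter has 10 equally likely choices, so probability 1/10; weight (1/6)·(1/10) = 1/60.
The weights sum to 1/10.
So P(the cheque in envelope 3 | the presenter opened envelope 1 and envelope 4) = (1/60) / (1/10) = 1/6.

1/6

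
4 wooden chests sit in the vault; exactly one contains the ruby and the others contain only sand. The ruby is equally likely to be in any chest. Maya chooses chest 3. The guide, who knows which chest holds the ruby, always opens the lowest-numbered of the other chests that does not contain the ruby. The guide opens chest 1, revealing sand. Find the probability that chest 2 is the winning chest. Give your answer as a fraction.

Apply Bayes' rule, conditioning on where the ruby actually is.
If it is in chest 1 (prior 1/4): the guide opened chest 1, so this case is ruled out; weight (1/4)·0 = 0.
If it is in any of chests 2, 3, and 4 (prior 1/4 each): chest 1 is the lowest-numbered option available, probability 1; weight (1/4)·1 = 1/4 each.
The weights sum to 3/4.
So P(the ruby in chest 2 | the guide opened chest 1) = (1/4) / (3/4) = 1/3.

1/3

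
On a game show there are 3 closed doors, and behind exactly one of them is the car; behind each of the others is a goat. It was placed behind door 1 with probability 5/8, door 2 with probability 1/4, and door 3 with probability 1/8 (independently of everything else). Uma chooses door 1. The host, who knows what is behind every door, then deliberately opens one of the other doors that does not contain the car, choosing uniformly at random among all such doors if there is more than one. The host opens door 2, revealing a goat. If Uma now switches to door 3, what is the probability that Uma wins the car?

Apply Bayes' rule, conditioning on where the car actually is.
If it is behind door 1 (prior 5/8): the host has 2 equally likely choices, so probability 1/2; weight (5/8)·(1/2) = 5/16.
If it is behind door 2 (prior 1/4): the host opened door 2, so this case is ruled out; weight (1/4)·0 = 0.
If it is behind door 3 (prior 1/8): the host has no choice, probability 1; weight (1/8)·1 = 1/8.
The weights sum to 7/16.
So P(the car behind door 3 | the host opened door 2) = (1/8) / (7/16) = 2/7.

2/7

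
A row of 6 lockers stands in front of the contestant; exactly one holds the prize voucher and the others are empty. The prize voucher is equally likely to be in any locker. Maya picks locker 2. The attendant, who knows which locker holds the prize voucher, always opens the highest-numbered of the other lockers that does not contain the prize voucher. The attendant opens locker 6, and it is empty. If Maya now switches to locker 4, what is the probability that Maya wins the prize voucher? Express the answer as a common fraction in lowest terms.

1/5

Consider each possible location of the prize voucher in turn.
If it is in any of lockers 1, 2, 3, 4, and 5 (prior 1/6 each): locker 6 is the highest-numbered option available, probability 1; weight (1/6)·1 = 1/6 each.
If it is in locker 6 (prior 1/6): the attendant opened locker 6, so this case is ruled out; weight (1/6)·0 = 0.
The weights sum to 5/6.
So P(the prize voucher in locker 4 | the attendant opened locker 6) = (1/6) / (5/6) = 1/5.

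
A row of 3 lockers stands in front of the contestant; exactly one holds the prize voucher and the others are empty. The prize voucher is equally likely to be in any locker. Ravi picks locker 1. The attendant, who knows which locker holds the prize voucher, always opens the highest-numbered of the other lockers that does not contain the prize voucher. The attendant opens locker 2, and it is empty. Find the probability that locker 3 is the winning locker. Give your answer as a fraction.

1

Apply Bayes' rule, conditioning on where the prize voucher actually is.
If it is in locker 1 (prior 1/3): the attendant would have opened locker 3 instead, probability 0; weight (1/3)·0 = 0.
If it is in locker 2 (prior 1/3): the attendant opened locker 2, so this case is ruled out; weight (1/3)·0 = 0.
If it is in locker 3 (prior 1/3): locker 2 is the highest-numbered option available, probability 1; weight (1/3)·1 = 1/3.
The weights sum to 1/3.
So P(the prize voucher in locker 3 | the attendant opened locker 2) = (1/3) / (1/3) = 1.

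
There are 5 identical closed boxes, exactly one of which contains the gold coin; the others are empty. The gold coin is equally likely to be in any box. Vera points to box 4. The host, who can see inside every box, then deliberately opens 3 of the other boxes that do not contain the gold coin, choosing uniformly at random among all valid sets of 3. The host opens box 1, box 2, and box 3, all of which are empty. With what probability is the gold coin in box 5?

Condition on the true location of the gold coin.
If it is in any of boxes 1, 2, and 3 (prior 1/5 each): that box was opened and seen not to hold the prize — ruled out; weight (1/5)·0 = 0 each.
If it is in box 4 (prior 1/5): the host has 4 equally likely choices, so probability 1/4; weight (1/5)·(1/4) = 1/20.
If it is in box 5 (prior 1/5): the host has no choice, probability 1; weight (1/5)·1 = 1/5.
The weights sum to 1/4.
So P(the gold coin in box 5 | the host opened box 1, box 2, and box 3) = (1/5) / (1/4) = 4/5.

4/5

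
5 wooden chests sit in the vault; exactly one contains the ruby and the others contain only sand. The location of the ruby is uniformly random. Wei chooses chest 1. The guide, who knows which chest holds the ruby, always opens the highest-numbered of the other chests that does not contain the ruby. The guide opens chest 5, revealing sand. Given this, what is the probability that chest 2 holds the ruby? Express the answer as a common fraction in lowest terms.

Condition on the true location of the ruby.
If it is in any of chests 1, 2, 3, and 4 (prior 1/5 each): chest 5 is the highest-numbered option available, probability 1; weight (1/5)·1 = 1/5 each.
If it is in chest 5 (prior 1/5): the guide opened chest 5, so this case is ruled out; weight (1/5)·0 = 0.
The weights sum to 4/5.
So P(the ruby in chest 2 | the guide opened chest 5) = (1/5) / (4/5) = 1/4.

1/4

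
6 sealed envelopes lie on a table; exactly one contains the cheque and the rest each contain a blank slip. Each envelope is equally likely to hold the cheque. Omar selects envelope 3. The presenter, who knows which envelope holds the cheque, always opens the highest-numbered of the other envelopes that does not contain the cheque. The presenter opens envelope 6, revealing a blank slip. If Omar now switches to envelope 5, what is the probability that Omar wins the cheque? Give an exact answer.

Apply Bayes' rule, conditioning on where the cheque actually is.
If it is in any of envelopes 1, 2, 3, 4, and 5 (prior 1/6 each): envelope 6 is the highest-numbered option available, probability 1; weight (1/6)·1 = 1/6 each.
If it is in envelope 6 (prior 1/6): the presenter opened envelope 6, so this case is ruled out; weight (1/6)·0 = 0.
The weights sum to 5/6.
So P(the cheque in envelope 5 | the presenter opened envelope 6) = (1/6) / (5/6) = 1/5.

1/5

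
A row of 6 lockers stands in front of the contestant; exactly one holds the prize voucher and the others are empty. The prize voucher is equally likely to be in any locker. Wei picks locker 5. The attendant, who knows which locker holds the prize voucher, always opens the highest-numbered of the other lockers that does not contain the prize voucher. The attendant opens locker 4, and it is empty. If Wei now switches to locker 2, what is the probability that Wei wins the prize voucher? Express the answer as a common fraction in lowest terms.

Consider each possible location of the prize voucher in turn.
If it is in any of lockers 1, 2, 3, and 5 (prior 1/6 each): the attendant would have opened locker 6 instead, probability 0; weight (1/6)·0 = 0 each.
If it is in locker 4 (prior 1/6): the attendant opened locker 4, so this case is ruled out; weight (1/6)·0 = 0.
If it is in locker 6 (prior 1/6): locker 4 is the highest-numbered option available, probability 1; weight (1/6)·1 = 1/6.
The weights sum to 1/6.
So P(the prize voucher in locker 2 | the attendant opened locker 4) = 0 / (1/6) = 0.

0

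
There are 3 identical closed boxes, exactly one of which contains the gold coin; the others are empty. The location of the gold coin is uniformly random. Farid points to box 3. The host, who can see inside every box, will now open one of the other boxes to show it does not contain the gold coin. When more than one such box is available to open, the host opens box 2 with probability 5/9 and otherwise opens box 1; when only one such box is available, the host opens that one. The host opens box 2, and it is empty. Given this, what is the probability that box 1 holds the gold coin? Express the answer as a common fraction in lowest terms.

Apply Bayes' rule, conditioning on where the gold coin actually is.
If it is in box 1 (prior 1/3): only box 2 is available, probability 1; weight (1/3)·1 = 1/3.
If it is in box 2 (prior 1/3): the host opened box 2, so this case is ruled out; weight (1/3)·0 = 0.
If it is in box 3 (prior 1/3): box 2 is available, opened with probability 5/9; weight (1/3)·(5/9) = 5/27.
The weights sum to 14/27.
So P(the gold coin in box 1 | the host opened box 2) = (1/3) / (14/27) = 9/14.

9/14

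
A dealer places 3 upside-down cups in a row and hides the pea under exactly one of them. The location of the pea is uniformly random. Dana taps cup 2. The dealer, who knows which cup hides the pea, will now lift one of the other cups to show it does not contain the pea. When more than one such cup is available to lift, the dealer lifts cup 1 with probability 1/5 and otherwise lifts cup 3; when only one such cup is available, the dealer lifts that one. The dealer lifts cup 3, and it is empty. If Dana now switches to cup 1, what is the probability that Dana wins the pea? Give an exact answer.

Consider each possible location of the pea in turn.
If it is under cup 1 (prior 1/3): only cup 3 is available, probability 1; weight (1/3)·1 = 1/3.
If it is under cup 2 (prior 1/3): cup 1 is available but not opened, probability 4/5; weight (1/3)·(4/5) = 4/15.
If it is under cup 3 (prior 1/3): the dealer opened cup 3, so this case is ruled out; weight (1/3)·0 = 0.
The weights sum to 3/5.
So P(the pea under cup 1 | the dealer opened cup 3) = (1/3) / (3/5) = 5/9.

5/9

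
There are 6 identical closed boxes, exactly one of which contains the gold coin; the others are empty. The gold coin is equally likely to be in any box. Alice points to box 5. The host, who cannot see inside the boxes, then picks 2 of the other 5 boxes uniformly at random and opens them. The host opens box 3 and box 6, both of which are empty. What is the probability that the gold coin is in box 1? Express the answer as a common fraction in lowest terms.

Because the host chose which boxes to open without knowing where the gold coin is, the choice is independent of the prize location. Learning that none of the 2 opened boxes holds the gold coin simply rules out those 2 locations and leaves the remaining 4 boxes still equally likely by symmetry.
So P(the gold coin in box 1) = 1/4.

1/4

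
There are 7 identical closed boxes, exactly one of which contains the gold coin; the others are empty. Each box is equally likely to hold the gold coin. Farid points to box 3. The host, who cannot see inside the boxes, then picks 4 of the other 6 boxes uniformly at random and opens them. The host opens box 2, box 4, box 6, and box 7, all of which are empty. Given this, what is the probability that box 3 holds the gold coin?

1/3

Consider each possible location of the gold coin in turn.
If it is in any of boxes 1, 3, and 5 (prior 1/7 each): the host picks exactly this set with probability 1/15 regardless, and none is the prize; weight (1/7)·(1/15) = 1/105 each.
If it is in any of boxes 2, 4, 6, and 7 (prior 1/7 each): that box was opened and seen not to hold the prize — ruled out; weight (1/7)·0 = 0 each.
The weights sum to 1/35.
So P(the gold coin in box 3 | the host opened box 2, box 4, box 6, and box 7) = (1/105) / (1/35) = 1/3.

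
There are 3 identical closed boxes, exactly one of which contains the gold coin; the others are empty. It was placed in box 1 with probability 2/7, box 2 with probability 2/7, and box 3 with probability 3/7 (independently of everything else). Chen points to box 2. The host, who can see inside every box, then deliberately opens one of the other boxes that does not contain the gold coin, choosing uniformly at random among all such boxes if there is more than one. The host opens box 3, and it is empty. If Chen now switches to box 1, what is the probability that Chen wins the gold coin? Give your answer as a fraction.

2/3

Apply Bayes' rule, conditioning on where the gold coin actually is.
If it is in box 1 (prior 2/7): the host has no choice, probability 1; weight (2/7)·1 = 2/7.
If it is in box 2 (prior 2/7): the host has 2 equally likely choices, so probability 1/2; weight (2/7)·(1/2) = 1/7.
If it is in box 3 (prior 3/7): the host opened box 3, so this case is ruled out; weight (3/7)·0 = 0.
The weights sum to 3/7.
So P(the gold coin in box 1 | the host opened box 3) = (2/7) / (3/7) = 2/3.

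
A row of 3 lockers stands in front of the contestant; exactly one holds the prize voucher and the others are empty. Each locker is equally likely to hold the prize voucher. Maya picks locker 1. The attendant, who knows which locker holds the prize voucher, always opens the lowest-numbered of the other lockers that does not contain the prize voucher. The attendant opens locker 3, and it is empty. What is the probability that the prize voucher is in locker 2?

1

Consider each possible location of the prize voucher in turn.
If it is in locker 1 (prior 1/3): the attendant would have opened locker 2 instead, probability 0; weight (1/3)·0 = 0.
If it is in locker 2 (prior 1/3): locker 3 is the lowest-numbered option available, probability 1; weight (1/3)·1 = 1/3.
If it is in locker 3 (prior 1/3): the attendant opened locker 3, so this case is ruled out; weight (1/3)·0 = 0.
The weights sum to 1/3.
So P(the prize voucher in locker 2 | the attendant opened locker 3) = (1/3) / (1/3) = 1.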